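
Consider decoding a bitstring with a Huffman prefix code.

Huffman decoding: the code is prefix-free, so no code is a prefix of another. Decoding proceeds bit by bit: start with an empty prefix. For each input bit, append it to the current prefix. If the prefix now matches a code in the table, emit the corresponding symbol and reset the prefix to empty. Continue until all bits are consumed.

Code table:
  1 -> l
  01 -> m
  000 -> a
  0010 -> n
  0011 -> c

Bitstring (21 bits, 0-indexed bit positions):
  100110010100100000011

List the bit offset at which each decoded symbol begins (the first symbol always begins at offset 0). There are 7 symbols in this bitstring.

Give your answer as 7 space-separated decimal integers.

Answer: 0 1 5 9 10 14 17

Derivation:
Bit 0: prefix='1' -> emit 'l', reset
Bit 1: prefix='0' (no match yet)
Bit 2: prefix='00' (no match yet)
Bit 3: prefix='001' (no match yet)
Bit 4: prefix='0011' -> emit 'c', reset
Bit 5: prefix='0' (no match yet)
Bit 6: prefix='00' (no match yet)
Bit 7: prefix='001' (no match yet)
Bit 8: prefix='0010' -> emit 'n', reset
Bit 9: prefix='1' -> emit 'l', reset
Bit 10: prefix='0' (no match yet)
Bit 11: prefix='00' (no match yet)
Bit 12: prefix='001' (no match yet)
Bit 13: prefix='0010' -> emit 'n', reset
Bit 14: prefix='0' (no match yet)
Bit 15: prefix='00' (no match yet)
Bit 16: prefix='000' -> emit 'a', reset
Bit 17: prefix='0' (no match yet)
Bit 18: prefix='00' (no match yet)
Bit 19: prefix='001' (no match yet)
Bit 20: prefix='0011' -> emit 'c', reset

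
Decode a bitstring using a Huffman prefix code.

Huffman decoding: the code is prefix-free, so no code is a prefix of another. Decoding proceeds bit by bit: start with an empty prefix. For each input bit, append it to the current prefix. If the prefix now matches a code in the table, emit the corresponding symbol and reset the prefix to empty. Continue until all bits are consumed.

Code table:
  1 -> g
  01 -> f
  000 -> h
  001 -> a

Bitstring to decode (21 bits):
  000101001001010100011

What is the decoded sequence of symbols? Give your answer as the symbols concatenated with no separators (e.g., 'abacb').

Bit 0: prefix='0' (no match yet)
Bit 1: prefix='00' (no match yet)
Bit 2: prefix='000' -> emit 'h', reset
Bit 3: prefix='1' -> emit 'g', reset
Bit 4: prefix='0' (no match yet)
Bit 5: prefix='01' -> emit 'f', reset
Bit 6: prefix='0' (no match yet)
Bit 7: prefix='00' (no match yet)
Bit 8: prefix='001' -> emit 'a', reset
Bit 9: prefix='0' (no match yet)
Bit 10: prefix='00' (no match yet)
Bit 11: prefix='001' -> emit 'a', reset
Bit 12: prefix='0' (no match yet)
Bit 13: prefix='01' -> emit 'f', reset
Bit 14: prefix='0' (no match yet)
Bit 15: prefix='01' -> emit 'f', reset
Bit 16: prefix='0' (no match yet)
Bit 17: prefix='00' (no match yet)
Bit 18: prefix='000' -> emit 'h', reset
Bit 19: prefix='1' -> emit 'g', reset
Bit 20: prefix='1' -> emit 'g', reset

Answer: hgfaaffhgg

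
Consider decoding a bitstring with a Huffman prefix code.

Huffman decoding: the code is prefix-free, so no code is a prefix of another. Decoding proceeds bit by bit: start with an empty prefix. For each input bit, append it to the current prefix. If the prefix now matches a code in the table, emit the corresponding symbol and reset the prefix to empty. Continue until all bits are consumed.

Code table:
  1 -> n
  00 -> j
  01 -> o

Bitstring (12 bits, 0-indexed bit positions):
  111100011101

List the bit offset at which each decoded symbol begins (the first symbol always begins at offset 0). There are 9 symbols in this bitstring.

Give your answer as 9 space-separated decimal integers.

Bit 0: prefix='1' -> emit 'n', reset
Bit 1: prefix='1' -> emit 'n', reset
Bit 2: prefix='1' -> emit 'n', reset
Bit 3: prefix='1' -> emit 'n', reset
Bit 4: prefix='0' (no match yet)
Bit 5: prefix='00' -> emit 'j', reset
Bit 6: prefix='0' (no match yet)
Bit 7: prefix='01' -> emit 'o', reset
Bit 8: prefix='1' -> emit 'n', reset
Bit 9: prefix='1' -> emit 'n', reset
Bit 10: prefix='0' (no match yet)
Bit 11: prefix='01' -> emit 'o', reset

Answer: 0 1 2 3 4 6 8 9 10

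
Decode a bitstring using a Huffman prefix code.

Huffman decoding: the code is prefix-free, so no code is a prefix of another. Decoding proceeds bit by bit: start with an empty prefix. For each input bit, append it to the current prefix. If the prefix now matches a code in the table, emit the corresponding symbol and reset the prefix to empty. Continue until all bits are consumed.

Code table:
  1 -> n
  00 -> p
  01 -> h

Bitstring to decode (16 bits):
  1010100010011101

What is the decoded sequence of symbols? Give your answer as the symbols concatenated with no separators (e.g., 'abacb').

Bit 0: prefix='1' -> emit 'n', reset
Bit 1: prefix='0' (no match yet)
Bit 2: prefix='01' -> emit 'h', reset
Bit 3: prefix='0' (no match yet)
Bit 4: prefix='01' -> emit 'h', reset
Bit 5: prefix='0' (no match yet)
Bit 6: prefix='00' -> emit 'p', reset
Bit 7: prefix='0' (no match yet)
Bit 8: prefix='01' -> emit 'h', reset
Bit 9: prefix='0' (no match yet)
Bit 10: prefix='00' -> emit 'p', reset
Bit 11: prefix='1' -> emit 'n', reset
Bit 12: prefix='1' -> emit 'n', reset
Bit 13: prefix='1' -> emit 'n', reset
Bit 14: prefix='0' (no match yet)
Bit 15: prefix='01' -> emit 'h', reset

Answer: nhhphpnnnh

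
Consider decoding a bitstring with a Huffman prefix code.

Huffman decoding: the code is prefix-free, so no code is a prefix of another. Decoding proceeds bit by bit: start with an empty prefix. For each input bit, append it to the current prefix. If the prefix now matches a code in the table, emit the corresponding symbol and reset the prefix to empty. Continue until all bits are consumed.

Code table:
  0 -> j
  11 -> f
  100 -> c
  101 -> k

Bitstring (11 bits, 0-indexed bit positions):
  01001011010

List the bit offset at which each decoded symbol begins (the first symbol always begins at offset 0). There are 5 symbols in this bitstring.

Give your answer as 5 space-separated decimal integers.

Answer: 0 1 4 7 10

Derivation:
Bit 0: prefix='0' -> emit 'j', reset
Bit 1: prefix='1' (no match yet)
Bit 2: prefix='10' (no match yet)
Bit 3: prefix='100' -> emit 'c', reset
Bit 4: prefix='1' (no match yet)
Bit 5: prefix='10' (no match yet)
Bit 6: prefix='101' -> emit 'k', reset
Bit 7: prefix='1' (no match yet)
Bit 8: prefix='10' (no match yet)
Bit 9: prefix='101' -> emit 'k', reset
Bit 10: prefix='0' -> emit 'j', reset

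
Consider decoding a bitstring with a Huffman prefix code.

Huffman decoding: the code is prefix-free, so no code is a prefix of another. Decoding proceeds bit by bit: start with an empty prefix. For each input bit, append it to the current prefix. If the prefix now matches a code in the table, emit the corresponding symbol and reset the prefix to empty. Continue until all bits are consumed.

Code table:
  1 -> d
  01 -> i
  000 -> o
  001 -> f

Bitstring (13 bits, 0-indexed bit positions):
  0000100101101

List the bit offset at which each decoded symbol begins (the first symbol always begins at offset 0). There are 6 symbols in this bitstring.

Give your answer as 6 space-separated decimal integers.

Bit 0: prefix='0' (no match yet)
Bit 1: prefix='00' (no match yet)
Bit 2: prefix='000' -> emit 'o', reset
Bit 3: prefix='0' (no match yet)
Bit 4: prefix='01' -> emit 'i', reset
Bit 5: prefix='0' (no match yet)
Bit 6: prefix='00' (no match yet)
Bit 7: prefix='001' -> emit 'f', reset
Bit 8: prefix='0' (no match yet)
Bit 9: prefix='01' -> emit 'i', reset
Bit 10: prefix='1' -> emit 'd', reset
Bit 11: prefix='0' (no match yet)
Bit 12: prefix='01' -> emit 'i', reset

Answer: 0 3 5 8 10 11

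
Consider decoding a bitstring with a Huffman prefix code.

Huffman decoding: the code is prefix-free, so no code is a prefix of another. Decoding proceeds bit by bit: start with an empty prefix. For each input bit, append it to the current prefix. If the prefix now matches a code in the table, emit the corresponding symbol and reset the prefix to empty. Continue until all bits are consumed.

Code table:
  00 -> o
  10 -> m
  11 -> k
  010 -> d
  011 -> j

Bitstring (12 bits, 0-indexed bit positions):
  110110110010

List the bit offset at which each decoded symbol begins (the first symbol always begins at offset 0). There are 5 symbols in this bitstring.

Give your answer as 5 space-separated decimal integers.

Answer: 0 2 5 8 10

Derivation:
Bit 0: prefix='1' (no match yet)
Bit 1: prefix='11' -> emit 'k', reset
Bit 2: prefix='0' (no match yet)
Bit 3: prefix='01' (no match yet)
Bit 4: prefix='011' -> emit 'j', reset
Bit 5: prefix='0' (no match yet)
Bit 6: prefix='01' (no match yet)
Bit 7: prefix='011' -> emit 'j', reset
Bit 8: prefix='0' (no match yet)
Bit 9: prefix='00' -> emit 'o', reset
Bit 10: prefix='1' (no match yet)
Bit 11: prefix='10' -> emit 'm', reset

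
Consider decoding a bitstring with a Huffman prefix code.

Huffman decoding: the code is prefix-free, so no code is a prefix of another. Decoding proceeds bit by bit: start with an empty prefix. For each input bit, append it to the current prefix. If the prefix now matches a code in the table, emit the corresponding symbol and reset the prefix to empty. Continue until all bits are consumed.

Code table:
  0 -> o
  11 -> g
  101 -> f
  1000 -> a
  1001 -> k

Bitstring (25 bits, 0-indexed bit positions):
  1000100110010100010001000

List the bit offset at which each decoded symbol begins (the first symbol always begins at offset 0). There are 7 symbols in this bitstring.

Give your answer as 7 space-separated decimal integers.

Answer: 0 4 8 12 13 17 21

Derivation:
Bit 0: prefix='1' (no match yet)
Bit 1: prefix='10' (no match yet)
Bit 2: prefix='100' (no match yet)
Bit 3: prefix='1000' -> emit 'a', reset
Bit 4: prefix='1' (no match yet)
Bit 5: prefix='10' (no match yet)
Bit 6: prefix='100' (no match yet)
Bit 7: prefix='1001' -> emit 'k', reset
Bit 8: prefix='1' (no match yet)
Bit 9: prefix='10' (no match yet)
Bit 10: prefix='100' (no match yet)
Bit 11: prefix='1001' -> emit 'k', reset
Bit 12: prefix='0' -> emit 'o', reset
Bit 13: prefix='1' (no match yet)
Bit 14: prefix='10' (no match yet)
Bit 15: prefix='100' (no match yet)
Bit 16: prefix='1000' -> emit 'a', reset
Bit 17: prefix='1' (no match yet)
Bit 18: prefix='10' (no match yet)
Bit 19: prefix='100' (no match yet)
Bit 20: prefix='1000' -> emit 'a', reset
Bit 21: prefix='1' (no match yet)
Bit 22: prefix='10' (no match yet)
Bit 23: prefix='100' (no match yet)
Bit 24: prefix='1000' -> emit 'a', reset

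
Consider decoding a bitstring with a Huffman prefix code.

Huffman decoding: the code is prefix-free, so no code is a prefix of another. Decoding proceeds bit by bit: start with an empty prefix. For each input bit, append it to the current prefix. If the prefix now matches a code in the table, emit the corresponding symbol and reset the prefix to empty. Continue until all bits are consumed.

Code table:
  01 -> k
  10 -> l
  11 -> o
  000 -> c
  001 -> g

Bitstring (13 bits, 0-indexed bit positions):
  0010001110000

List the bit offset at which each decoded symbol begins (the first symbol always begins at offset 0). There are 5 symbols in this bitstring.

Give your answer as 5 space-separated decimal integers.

Bit 0: prefix='0' (no match yet)
Bit 1: prefix='00' (no match yet)
Bit 2: prefix='001' -> emit 'g', reset
Bit 3: prefix='0' (no match yet)
Bit 4: prefix='00' (no match yet)
Bit 5: prefix='000' -> emit 'c', reset
Bit 6: prefix='1' (no match yet)
Bit 7: prefix='11' -> emit 'o', reset
Bit 8: prefix='1' (no match yet)
Bit 9: prefix='10' -> emit 'l', reset
Bit 10: prefix='0' (no match yet)
Bit 11: prefix='00' (no match yet)
Bit 12: prefix='000' -> emit 'c', reset

Answer: 0 3 6 8 10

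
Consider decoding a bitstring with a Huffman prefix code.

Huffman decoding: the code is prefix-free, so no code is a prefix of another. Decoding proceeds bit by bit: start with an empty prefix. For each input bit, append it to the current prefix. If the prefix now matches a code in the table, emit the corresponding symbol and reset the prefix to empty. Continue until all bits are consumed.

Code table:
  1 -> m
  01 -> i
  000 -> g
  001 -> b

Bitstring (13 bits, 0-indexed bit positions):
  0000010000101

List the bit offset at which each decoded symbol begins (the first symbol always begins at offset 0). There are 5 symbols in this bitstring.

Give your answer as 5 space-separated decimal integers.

Bit 0: prefix='0' (no match yet)
Bit 1: prefix='00' (no match yet)
Bit 2: prefix='000' -> emit 'g', reset
Bit 3: prefix='0' (no match yet)
Bit 4: prefix='00' (no match yet)
Bit 5: prefix='001' -> emit 'b', reset
Bit 6: prefix='0' (no match yet)
Bit 7: prefix='00' (no match yet)
Bit 8: prefix='000' -> emit 'g', reset
Bit 9: prefix='0' (no match yet)
Bit 10: prefix='01' -> emit 'i', reset
Bit 11: prefix='0' (no match yet)
Bit 12: prefix='01' -> emit 'i', reset

Answer: 0 3 6 9 11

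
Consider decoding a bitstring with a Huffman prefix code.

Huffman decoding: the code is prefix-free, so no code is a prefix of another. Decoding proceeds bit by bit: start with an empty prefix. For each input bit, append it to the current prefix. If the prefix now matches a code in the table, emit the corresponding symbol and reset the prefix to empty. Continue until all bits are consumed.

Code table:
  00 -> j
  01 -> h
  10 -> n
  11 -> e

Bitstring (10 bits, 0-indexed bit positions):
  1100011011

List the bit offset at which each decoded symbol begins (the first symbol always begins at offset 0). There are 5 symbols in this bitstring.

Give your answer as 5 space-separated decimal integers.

Bit 0: prefix='1' (no match yet)
Bit 1: prefix='11' -> emit 'e', reset
Bit 2: prefix='0' (no match yet)
Bit 3: prefix='00' -> emit 'j', reset
Bit 4: prefix='0' (no match yet)
Bit 5: prefix='01' -> emit 'h', reset
Bit 6: prefix='1' (no match yet)
Bit 7: prefix='10' -> emit 'n', reset
Bit 8: prefix='1' (no match yet)
Bit 9: prefix='11' -> emit 'e', reset

Answer: 0 2 4 6 8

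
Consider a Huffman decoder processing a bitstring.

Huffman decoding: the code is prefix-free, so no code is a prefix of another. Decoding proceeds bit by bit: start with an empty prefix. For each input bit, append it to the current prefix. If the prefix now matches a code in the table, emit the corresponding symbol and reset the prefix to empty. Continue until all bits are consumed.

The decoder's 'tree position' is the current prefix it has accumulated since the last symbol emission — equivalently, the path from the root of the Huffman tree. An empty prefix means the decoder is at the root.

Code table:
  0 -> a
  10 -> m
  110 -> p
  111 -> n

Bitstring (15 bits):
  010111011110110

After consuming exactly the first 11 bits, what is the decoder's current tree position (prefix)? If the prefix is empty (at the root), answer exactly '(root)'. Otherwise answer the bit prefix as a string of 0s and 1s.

Bit 0: prefix='0' -> emit 'a', reset
Bit 1: prefix='1' (no match yet)
Bit 2: prefix='10' -> emit 'm', reset
Bit 3: prefix='1' (no match yet)
Bit 4: prefix='11' (no match yet)
Bit 5: prefix='111' -> emit 'n', reset
Bit 6: prefix='0' -> emit 'a', reset
Bit 7: prefix='1' (no match yet)
Bit 8: prefix='11' (no match yet)
Bit 9: prefix='111' -> emit 'n', reset
Bit 10: prefix='1' (no match yet)

Answer: 1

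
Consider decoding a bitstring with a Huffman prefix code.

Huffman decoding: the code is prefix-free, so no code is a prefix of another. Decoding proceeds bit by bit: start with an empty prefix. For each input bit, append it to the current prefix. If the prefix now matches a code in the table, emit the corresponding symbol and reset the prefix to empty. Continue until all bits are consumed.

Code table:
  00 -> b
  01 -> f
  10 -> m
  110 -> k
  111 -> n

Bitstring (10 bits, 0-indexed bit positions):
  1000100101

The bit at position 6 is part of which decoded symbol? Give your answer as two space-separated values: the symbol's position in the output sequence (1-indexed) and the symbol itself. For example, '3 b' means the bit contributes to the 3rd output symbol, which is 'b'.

Answer: 4 f

Derivation:
Bit 0: prefix='1' (no match yet)
Bit 1: prefix='10' -> emit 'm', reset
Bit 2: prefix='0' (no match yet)
Bit 3: prefix='00' -> emit 'b', reset
Bit 4: prefix='1' (no match yet)
Bit 5: prefix='10' -> emit 'm', reset
Bit 6: prefix='0' (no match yet)
Bit 7: prefix='01' -> emit 'f', reset
Bit 8: prefix='0' (no match yet)
Bit 9: prefix='01' -> emit 'f', reset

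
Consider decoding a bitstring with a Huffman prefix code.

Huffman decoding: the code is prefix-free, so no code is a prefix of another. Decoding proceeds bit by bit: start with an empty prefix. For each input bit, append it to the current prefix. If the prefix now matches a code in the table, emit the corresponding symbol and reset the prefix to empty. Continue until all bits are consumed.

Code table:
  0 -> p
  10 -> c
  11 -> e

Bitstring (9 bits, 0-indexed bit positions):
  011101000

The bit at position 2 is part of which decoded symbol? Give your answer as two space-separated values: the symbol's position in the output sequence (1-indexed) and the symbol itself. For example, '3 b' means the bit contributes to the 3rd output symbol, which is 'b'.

Answer: 2 e

Derivation:
Bit 0: prefix='0' -> emit 'p', reset
Bit 1: prefix='1' (no match yet)
Bit 2: prefix='11' -> emit 'e', reset
Bit 3: prefix='1' (no match yet)
Bit 4: prefix='10' -> emit 'c', reset
Bit 5: prefix='1' (no match yet)
Bit 6: prefix='10' -> emit 'c', reset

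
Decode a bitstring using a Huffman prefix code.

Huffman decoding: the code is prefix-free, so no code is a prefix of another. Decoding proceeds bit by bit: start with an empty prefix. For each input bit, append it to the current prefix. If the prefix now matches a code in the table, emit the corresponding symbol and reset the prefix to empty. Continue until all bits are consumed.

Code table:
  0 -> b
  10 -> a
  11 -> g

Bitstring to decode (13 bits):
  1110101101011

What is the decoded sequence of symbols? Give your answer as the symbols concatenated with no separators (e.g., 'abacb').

Answer: gaagbag

Derivation:
Bit 0: prefix='1' (no match yet)
Bit 1: prefix='11' -> emit 'g', reset
Bit 2: prefix='1' (no match yet)
Bit 3: prefix='10' -> emit 'a', reset
Bit 4: prefix='1' (no match yet)
Bit 5: prefix='10' -> emit 'a', reset
Bit 6: prefix='1' (no match yet)
Bit 7: prefix='11' -> emit 'g', reset
Bit 8: prefix='0' -> emit 'b', reset
Bit 9: prefix='1' (no match yet)
Bit 10: prefix='10' -> emit 'a', reset
Bit 11: prefix='1' (no match yet)
Bit 12: prefix='11' -> emit 'g', reset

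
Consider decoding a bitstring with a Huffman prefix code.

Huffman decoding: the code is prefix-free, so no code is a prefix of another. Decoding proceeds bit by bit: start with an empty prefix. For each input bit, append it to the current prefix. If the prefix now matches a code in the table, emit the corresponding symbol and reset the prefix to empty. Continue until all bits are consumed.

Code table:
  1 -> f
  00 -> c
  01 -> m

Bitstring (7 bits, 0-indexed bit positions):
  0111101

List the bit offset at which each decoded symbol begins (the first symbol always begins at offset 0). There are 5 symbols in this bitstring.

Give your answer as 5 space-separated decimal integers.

Answer: 0 2 3 4 5

Derivation:
Bit 0: prefix='0' (no match yet)
Bit 1: prefix='01' -> emit 'm', reset
Bit 2: prefix='1' -> emit 'f', reset
Bit 3: prefix='1' -> emit 'f', reset
Bit 4: prefix='1' -> emit 'f', reset
Bit 5: prefix='0' (no match yet)
Bit 6: prefix='01' -> emit 'm', reset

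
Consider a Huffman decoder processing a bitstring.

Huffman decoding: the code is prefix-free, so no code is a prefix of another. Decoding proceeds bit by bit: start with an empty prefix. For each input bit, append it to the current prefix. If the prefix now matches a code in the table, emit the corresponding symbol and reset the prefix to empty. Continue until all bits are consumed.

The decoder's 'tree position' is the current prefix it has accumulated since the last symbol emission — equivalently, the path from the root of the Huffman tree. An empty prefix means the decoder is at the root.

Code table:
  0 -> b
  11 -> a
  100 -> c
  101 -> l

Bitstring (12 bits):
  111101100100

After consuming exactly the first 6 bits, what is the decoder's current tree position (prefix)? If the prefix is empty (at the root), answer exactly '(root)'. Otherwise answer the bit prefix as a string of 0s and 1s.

Answer: 1

Derivation:
Bit 0: prefix='1' (no match yet)
Bit 1: prefix='11' -> emit 'a', reset
Bit 2: prefix='1' (no match yet)
Bit 3: prefix='11' -> emit 'a', reset
Bit 4: prefix='0' -> emit 'b', reset
Bit 5: prefix='1' (no match yet)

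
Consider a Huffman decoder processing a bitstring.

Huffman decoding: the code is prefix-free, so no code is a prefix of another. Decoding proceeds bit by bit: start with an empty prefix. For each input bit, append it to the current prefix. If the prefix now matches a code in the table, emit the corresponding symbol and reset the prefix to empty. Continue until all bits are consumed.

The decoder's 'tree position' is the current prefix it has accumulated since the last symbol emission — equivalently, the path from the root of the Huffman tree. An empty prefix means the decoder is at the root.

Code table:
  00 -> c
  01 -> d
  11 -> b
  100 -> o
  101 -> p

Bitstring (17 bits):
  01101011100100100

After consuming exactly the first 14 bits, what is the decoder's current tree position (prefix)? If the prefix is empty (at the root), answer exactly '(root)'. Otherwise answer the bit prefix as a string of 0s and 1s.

Bit 0: prefix='0' (no match yet)
Bit 1: prefix='01' -> emit 'd', reset
Bit 2: prefix='1' (no match yet)
Bit 3: prefix='10' (no match yet)
Bit 4: prefix='101' -> emit 'p', reset
Bit 5: prefix='0' (no match yet)
Bit 6: prefix='01' -> emit 'd', reset
Bit 7: prefix='1' (no match yet)
Bit 8: prefix='11' -> emit 'b', reset
Bit 9: prefix='0' (no match yet)
Bit 10: prefix='00' -> emit 'c', reset
Bit 11: prefix='1' (no match yet)
Bit 12: prefix='10' (no match yet)
Bit 13: prefix='100' -> emit 'o', reset

Answer: (root)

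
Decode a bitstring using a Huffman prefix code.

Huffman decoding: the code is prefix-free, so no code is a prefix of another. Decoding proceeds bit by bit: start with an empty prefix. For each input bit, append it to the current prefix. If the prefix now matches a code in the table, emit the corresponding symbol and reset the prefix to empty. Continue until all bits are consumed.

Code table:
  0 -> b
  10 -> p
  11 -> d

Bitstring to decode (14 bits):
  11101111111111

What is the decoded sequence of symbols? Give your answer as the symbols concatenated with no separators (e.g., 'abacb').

Answer: dpddddd

Derivation:
Bit 0: prefix='1' (no match yet)
Bit 1: prefix='11' -> emit 'd', reset
Bit 2: prefix='1' (no match yet)
Bit 3: prefix='10' -> emit 'p', reset
Bit 4: prefix='1' (no match yet)
Bit 5: prefix='11' -> emit 'd', reset
Bit 6: prefix='1' (no match yet)
Bit 7: prefix='11' -> emit 'd', reset
Bit 8: prefix='1' (no match yet)
Bit 9: prefix='11' -> emit 'd', reset
Bit 10: prefix='1' (no match yet)
Bit 11: prefix='11' -> emit 'd', reset
Bit 12: prefix='1' (no match yet)
Bit 13: prefix='11' -> emit 'd', reset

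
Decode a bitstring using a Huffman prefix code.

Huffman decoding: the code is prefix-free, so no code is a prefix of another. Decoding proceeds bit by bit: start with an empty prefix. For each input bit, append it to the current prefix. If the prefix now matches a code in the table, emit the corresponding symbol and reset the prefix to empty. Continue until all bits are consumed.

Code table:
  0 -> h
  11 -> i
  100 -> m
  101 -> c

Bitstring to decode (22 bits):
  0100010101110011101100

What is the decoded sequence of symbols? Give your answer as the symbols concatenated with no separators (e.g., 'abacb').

Answer: hmhchimicm

Derivation:
Bit 0: prefix='0' -> emit 'h', reset
Bit 1: prefix='1' (no match yet)
Bit 2: prefix='10' (no match yet)
Bit 3: prefix='100' -> emit 'm', reset
Bit 4: prefix='0' -> emit 'h', reset
Bit 5: prefix='1' (no match yet)
Bit 6: prefix='10' (no match yet)
Bit 7: prefix='101' -> emit 'c', reset
Bit 8: prefix='0' -> emit 'h', reset
Bit 9: prefix='1' (no match yet)
Bit 10: prefix='11' -> emit 'i', reset
Bit 11: prefix='1' (no match yet)
Bit 12: prefix='10' (no match yet)
Bit 13: prefix='100' -> emit 'm', reset
Bit 14: prefix='1' (no match yet)
Bit 15: prefix='11' -> emit 'i', reset
Bit 16: prefix='1' (no match yet)
Bit 17: prefix='10' (no match yet)
Bit 18: prefix='101' -> emit 'c', reset
Bit 19: prefix='1' (no match yet)
Bit 20: prefix='10' (no match yet)
Bit 21: prefix='100' -> emit 'm', reset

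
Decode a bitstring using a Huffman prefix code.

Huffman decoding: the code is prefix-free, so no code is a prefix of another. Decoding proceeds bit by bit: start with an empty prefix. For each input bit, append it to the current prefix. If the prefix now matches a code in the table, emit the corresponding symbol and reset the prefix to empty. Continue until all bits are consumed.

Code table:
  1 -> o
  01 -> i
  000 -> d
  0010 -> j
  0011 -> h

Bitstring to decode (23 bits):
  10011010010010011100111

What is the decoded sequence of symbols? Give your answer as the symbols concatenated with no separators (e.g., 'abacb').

Bit 0: prefix='1' -> emit 'o', reset
Bit 1: prefix='0' (no match yet)
Bit 2: prefix='00' (no match yet)
Bit 3: prefix='001' (no match yet)
Bit 4: prefix='0011' -> emit 'h', reset
Bit 5: prefix='0' (no match yet)
Bit 6: prefix='01' -> emit 'i', reset
Bit 7: prefix='0' (no match yet)
Bit 8: prefix='00' (no match yet)
Bit 9: prefix='001' (no match yet)
Bit 10: prefix='0010' -> emit 'j', reset
Bit 11: prefix='0' (no match yet)
Bit 12: prefix='01' -> emit 'i', reset
Bit 13: prefix='0' (no match yet)
Bit 14: prefix='00' (no match yet)
Bit 15: prefix='001' (no match yet)
Bit 16: prefix='0011' -> emit 'h', reset
Bit 17: prefix='1' -> emit 'o', reset
Bit 18: prefix='0' (no match yet)
Bit 19: prefix='00' (no match yet)
Bit 20: prefix='001' (no match yet)
Bit 21: prefix='0011' -> emit 'h', reset
Bit 22: prefix='1' -> emit 'o', reset

Answer: ohijihoho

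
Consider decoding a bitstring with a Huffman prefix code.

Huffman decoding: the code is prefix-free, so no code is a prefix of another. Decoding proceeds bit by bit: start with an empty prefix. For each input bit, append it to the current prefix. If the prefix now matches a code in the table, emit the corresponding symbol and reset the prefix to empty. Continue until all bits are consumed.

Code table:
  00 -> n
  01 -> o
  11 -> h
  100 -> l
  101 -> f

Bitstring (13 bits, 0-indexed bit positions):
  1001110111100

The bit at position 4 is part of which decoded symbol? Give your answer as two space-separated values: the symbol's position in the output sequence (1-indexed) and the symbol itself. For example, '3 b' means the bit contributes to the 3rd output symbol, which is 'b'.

Bit 0: prefix='1' (no match yet)
Bit 1: prefix='10' (no match yet)
Bit 2: prefix='100' -> emit 'l', reset
Bit 3: prefix='1' (no match yet)
Bit 4: prefix='11' -> emit 'h', reset
Bit 5: prefix='1' (no match yet)
Bit 6: prefix='10' (no match yet)
Bit 7: prefix='101' -> emit 'f', reset
Bit 8: prefix='1' (no match yet)

Answer: 2 h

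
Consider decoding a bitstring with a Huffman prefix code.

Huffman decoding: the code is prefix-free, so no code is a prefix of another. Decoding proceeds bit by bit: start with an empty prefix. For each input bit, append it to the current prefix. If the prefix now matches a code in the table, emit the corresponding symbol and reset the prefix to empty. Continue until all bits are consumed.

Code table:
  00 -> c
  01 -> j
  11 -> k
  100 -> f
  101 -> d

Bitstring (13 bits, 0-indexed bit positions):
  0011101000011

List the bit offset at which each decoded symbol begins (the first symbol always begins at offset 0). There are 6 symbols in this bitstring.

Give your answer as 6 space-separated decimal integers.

Bit 0: prefix='0' (no match yet)
Bit 1: prefix='00' -> emit 'c', reset
Bit 2: prefix='1' (no match yet)
Bit 3: prefix='11' -> emit 'k', reset
Bit 4: prefix='1' (no match yet)
Bit 5: prefix='10' (no match yet)
Bit 6: prefix='101' -> emit 'd', reset
Bit 7: prefix='0' (no match yet)
Bit 8: prefix='00' -> emit 'c', reset
Bit 9: prefix='0' (no match yet)
Bit 10: prefix='00' -> emit 'c', reset
Bit 11: prefix='1' (no match yet)
Bit 12: prefix='11' -> emit 'k', reset

Answer: 0 2 4 7 9 11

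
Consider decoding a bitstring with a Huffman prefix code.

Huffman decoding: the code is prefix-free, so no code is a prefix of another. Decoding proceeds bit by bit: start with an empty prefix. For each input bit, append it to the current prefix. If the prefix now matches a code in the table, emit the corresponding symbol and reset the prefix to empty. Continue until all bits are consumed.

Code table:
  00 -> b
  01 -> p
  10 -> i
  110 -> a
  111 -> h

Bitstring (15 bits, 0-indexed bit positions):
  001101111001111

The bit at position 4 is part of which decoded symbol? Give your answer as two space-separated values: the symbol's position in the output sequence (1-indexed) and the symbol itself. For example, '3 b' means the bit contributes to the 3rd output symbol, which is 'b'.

Bit 0: prefix='0' (no match yet)
Bit 1: prefix='00' -> emit 'b', reset
Bit 2: prefix='1' (no match yet)
Bit 3: prefix='11' (no match yet)
Bit 4: prefix='110' -> emit 'a', reset
Bit 5: prefix='1' (no match yet)
Bit 6: prefix='11' (no match yet)
Bit 7: prefix='111' -> emit 'h', reset
Bit 8: prefix='1' (no match yet)

Answer: 2 a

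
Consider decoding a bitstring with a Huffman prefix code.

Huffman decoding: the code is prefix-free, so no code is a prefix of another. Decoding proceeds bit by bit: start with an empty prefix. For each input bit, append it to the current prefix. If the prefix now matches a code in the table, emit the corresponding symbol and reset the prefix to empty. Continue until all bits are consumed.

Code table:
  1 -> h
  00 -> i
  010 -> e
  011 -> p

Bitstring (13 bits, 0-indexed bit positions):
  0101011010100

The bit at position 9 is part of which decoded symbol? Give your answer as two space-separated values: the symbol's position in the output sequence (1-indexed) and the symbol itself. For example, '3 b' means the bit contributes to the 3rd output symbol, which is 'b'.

Answer: 4 e

Derivation:
Bit 0: prefix='0' (no match yet)
Bit 1: prefix='01' (no match yet)
Bit 2: prefix='010' -> emit 'e', reset
Bit 3: prefix='1' -> emit 'h', reset
Bit 4: prefix='0' (no match yet)
Bit 5: prefix='01' (no match yet)
Bit 6: prefix='011' -> emit 'p', reset
Bit 7: prefix='0' (no match yet)
Bit 8: prefix='01' (no match yet)
Bit 9: prefix='010' -> emit 'e', reset
Bit 10: prefix='1' -> emit 'h', reset
Bit 11: prefix='0' (no match yet)
Bit 12: prefix='00' -> emit 'i', reset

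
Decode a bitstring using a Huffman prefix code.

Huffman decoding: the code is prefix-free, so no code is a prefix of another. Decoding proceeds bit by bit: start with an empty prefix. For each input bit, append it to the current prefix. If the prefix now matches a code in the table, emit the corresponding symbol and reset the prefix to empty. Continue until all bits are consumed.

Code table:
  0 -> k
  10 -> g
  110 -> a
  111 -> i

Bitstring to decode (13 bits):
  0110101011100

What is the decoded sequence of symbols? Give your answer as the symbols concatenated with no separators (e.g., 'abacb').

Bit 0: prefix='0' -> emit 'k', reset
Bit 1: prefix='1' (no match yet)
Bit 2: prefix='11' (no match yet)
Bit 3: prefix='110' -> emit 'a', reset
Bit 4: prefix='1' (no match yet)
Bit 5: prefix='10' -> emit 'g', reset
Bit 6: prefix='1' (no match yet)
Bit 7: prefix='10' -> emit 'g', reset
Bit 8: prefix='1' (no match yet)
Bit 9: prefix='11' (no match yet)
Bit 10: prefix='111' -> emit 'i', reset
Bit 11: prefix='0' -> emit 'k', reset
Bit 12: prefix='0' -> emit 'k', reset

Answer: kaggikk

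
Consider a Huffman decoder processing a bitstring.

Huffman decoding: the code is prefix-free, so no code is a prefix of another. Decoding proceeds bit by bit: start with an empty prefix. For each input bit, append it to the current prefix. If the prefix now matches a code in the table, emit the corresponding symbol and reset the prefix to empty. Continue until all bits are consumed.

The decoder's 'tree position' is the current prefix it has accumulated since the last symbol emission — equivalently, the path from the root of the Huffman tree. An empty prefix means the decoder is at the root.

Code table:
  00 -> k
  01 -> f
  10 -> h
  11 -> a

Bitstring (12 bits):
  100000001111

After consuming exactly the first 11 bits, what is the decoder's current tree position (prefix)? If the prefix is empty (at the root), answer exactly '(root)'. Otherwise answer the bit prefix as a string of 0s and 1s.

Answer: 1

Derivation:
Bit 0: prefix='1' (no match yet)
Bit 1: prefix='10' -> emit 'h', reset
Bit 2: prefix='0' (no match yet)
Bit 3: prefix='00' -> emit 'k', reset
Bit 4: prefix='0' (no match yet)
Bit 5: prefix='00' -> emit 'k', reset
Bit 6: prefix='0' (no match yet)
Bit 7: prefix='00' -> emit 'k', reset
Bit 8: prefix='1' (no match yet)
Bit 9: prefix='11' -> emit 'a', reset
Bit 10: prefix='1' (no match yet)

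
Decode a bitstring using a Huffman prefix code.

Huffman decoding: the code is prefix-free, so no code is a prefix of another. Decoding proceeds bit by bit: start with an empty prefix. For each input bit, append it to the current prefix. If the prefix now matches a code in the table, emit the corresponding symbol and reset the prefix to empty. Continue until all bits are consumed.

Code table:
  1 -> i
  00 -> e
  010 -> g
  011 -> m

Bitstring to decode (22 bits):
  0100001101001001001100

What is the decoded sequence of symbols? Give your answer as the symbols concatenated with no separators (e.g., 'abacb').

Answer: gemgggme

Derivation:
Bit 0: prefix='0' (no match yet)
Bit 1: prefix='01' (no match yet)
Bit 2: prefix='010' -> emit 'g', reset
Bit 3: prefix='0' (no match yet)
Bit 4: prefix='00' -> emit 'e', reset
Bit 5: prefix='0' (no match yet)
Bit 6: prefix='01' (no match yet)
Bit 7: prefix='011' -> emit 'm', reset
Bit 8: prefix='0' (no match yet)
Bit 9: prefix='01' (no match yet)
Bit 10: prefix='010' -> emit 'g', reset
Bit 11: prefix='0' (no match yet)
Bit 12: prefix='01' (no match yet)
Bit 13: prefix='010' -> emit 'g', reset
Bit 14: prefix='0' (no match yet)
Bit 15: prefix='01' (no match yet)
Bit 16: prefix='010' -> emit 'g', reset
Bit 17: prefix='0' (no match yet)
Bit 18: prefix='01' (no match yet)
Bit 19: prefix='011' -> emit 'm', reset
Bit 20: prefix='0' (no match yet)
Bit 21: prefix='00' -> emit 'e', reset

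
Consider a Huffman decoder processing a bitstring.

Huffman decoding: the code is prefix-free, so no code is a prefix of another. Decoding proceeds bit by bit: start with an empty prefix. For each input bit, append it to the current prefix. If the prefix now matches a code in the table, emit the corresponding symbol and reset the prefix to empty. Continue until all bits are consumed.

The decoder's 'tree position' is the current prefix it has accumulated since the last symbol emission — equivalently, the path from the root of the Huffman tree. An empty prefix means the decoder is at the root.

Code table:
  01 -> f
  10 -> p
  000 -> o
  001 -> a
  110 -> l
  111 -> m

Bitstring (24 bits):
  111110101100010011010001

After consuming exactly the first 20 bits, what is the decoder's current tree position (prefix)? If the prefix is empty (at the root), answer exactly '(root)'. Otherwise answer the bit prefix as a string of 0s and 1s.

Answer: 1

Derivation:
Bit 0: prefix='1' (no match yet)
Bit 1: prefix='11' (no match yet)
Bit 2: prefix='111' -> emit 'm', reset
Bit 3: prefix='1' (no match yet)
Bit 4: prefix='11' (no match yet)
Bit 5: prefix='110' -> emit 'l', reset
Bit 6: prefix='1' (no match yet)
Bit 7: prefix='10' -> emit 'p', reset
Bit 8: prefix='1' (no match yet)
Bit 9: prefix='11' (no match yet)
Bit 10: prefix='110' -> emit 'l', reset
Bit 11: prefix='0' (no match yet)
Bit 12: prefix='00' (no match yet)
Bit 13: prefix='001' -> emit 'a', reset
Bit 14: prefix='0' (no match yet)
Bit 15: prefix='00' (no match yet)
Bit 16: prefix='001' -> emit 'a', reset
Bit 17: prefix='1' (no match yet)
Bit 18: prefix='10' -> emit 'p', reset
Bit 19: prefix='1' (no match yet)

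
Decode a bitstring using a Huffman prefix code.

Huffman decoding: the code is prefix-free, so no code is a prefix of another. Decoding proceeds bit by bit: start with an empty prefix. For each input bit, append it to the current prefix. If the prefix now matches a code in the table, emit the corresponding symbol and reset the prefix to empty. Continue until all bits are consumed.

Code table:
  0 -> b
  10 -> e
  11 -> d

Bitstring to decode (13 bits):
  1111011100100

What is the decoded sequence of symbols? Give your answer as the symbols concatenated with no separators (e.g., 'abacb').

Bit 0: prefix='1' (no match yet)
Bit 1: prefix='11' -> emit 'd', reset
Bit 2: prefix='1' (no match yet)
Bit 3: prefix='11' -> emit 'd', reset
Bit 4: prefix='0' -> emit 'b', reset
Bit 5: prefix='1' (no match yet)
Bit 6: prefix='11' -> emit 'd', reset
Bit 7: prefix='1' (no match yet)
Bit 8: prefix='10' -> emit 'e', reset
Bit 9: prefix='0' -> emit 'b', reset
Bit 10: prefix='1' (no match yet)
Bit 11: prefix='10' -> emit 'e', reset
Bit 12: prefix='0' -> emit 'b', reset

Answer: ddbdebeb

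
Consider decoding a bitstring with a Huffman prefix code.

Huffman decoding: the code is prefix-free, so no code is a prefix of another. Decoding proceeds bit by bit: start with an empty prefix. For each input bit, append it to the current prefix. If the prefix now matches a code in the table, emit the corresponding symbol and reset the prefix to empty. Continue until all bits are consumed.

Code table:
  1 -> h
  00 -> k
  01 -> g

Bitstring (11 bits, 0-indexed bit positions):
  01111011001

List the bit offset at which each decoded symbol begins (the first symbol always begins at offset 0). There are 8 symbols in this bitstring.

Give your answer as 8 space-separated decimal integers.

Answer: 0 2 3 4 5 7 8 10

Derivation:
Bit 0: prefix='0' (no match yet)
Bit 1: prefix='01' -> emit 'g', reset
Bit 2: prefix='1' -> emit 'h', reset
Bit 3: prefix='1' -> emit 'h', reset
Bit 4: prefix='1' -> emit 'h', reset
Bit 5: prefix='0' (no match yet)
Bit 6: prefix='01' -> emit 'g', reset
Bit 7: prefix='1' -> emit 'h', reset
Bit 8: prefix='0' (no match yet)
Bit 9: prefix='00' -> emit 'k', reset
Bit 10: prefix='1' -> emit 'h', reset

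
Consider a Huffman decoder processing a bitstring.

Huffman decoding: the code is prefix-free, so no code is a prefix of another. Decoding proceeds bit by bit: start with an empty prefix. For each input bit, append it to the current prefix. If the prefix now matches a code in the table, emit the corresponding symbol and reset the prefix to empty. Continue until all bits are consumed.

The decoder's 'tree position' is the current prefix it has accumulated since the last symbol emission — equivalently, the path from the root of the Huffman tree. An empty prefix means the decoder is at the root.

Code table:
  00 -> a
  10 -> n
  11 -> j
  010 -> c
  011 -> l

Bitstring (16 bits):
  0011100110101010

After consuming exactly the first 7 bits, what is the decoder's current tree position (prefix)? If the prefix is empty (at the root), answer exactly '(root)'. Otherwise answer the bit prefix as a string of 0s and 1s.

Bit 0: prefix='0' (no match yet)
Bit 1: prefix='00' -> emit 'a', reset
Bit 2: prefix='1' (no match yet)
Bit 3: prefix='11' -> emit 'j', reset
Bit 4: prefix='1' (no match yet)
Bit 5: prefix='10' -> emit 'n', reset
Bit 6: prefix='0' (no match yet)

Answer: 0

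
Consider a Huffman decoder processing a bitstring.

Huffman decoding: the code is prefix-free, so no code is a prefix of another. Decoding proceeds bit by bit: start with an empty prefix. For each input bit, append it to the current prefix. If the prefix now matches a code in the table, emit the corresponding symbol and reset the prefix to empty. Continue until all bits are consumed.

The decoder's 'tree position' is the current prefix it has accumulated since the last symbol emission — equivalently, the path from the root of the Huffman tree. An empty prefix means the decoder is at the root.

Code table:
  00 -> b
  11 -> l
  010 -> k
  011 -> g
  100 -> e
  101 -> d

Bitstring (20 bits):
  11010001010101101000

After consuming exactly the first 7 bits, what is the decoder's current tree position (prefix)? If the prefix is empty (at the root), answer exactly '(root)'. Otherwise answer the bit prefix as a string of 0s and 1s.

Bit 0: prefix='1' (no match yet)
Bit 1: prefix='11' -> emit 'l', reset
Bit 2: prefix='0' (no match yet)
Bit 3: prefix='01' (no match yet)
Bit 4: prefix='010' -> emit 'k', reset
Bit 5: prefix='0' (no match yet)
Bit 6: prefix='00' -> emit 'b', reset

Answer: (root)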